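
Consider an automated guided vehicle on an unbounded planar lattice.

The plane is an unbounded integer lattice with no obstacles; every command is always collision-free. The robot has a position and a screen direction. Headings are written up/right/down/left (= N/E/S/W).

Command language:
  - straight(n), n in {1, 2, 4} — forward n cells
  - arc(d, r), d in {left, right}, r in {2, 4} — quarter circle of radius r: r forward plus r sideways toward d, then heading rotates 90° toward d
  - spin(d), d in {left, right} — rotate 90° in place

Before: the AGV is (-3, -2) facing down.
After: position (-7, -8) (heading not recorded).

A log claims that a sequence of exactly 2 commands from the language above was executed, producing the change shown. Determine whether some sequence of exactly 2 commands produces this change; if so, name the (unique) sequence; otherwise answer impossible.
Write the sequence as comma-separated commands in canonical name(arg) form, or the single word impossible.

straight(2), arc(right, 4)

key: order matters: swapping straight(2) and arc(right, 4) lands elsewhere
start: (-3, -2) facing down
[1] after straight(2): (-3, -4) facing down
[2] after arc(right, 4): (-7, -8) facing left
no other 2-command option fits: unique.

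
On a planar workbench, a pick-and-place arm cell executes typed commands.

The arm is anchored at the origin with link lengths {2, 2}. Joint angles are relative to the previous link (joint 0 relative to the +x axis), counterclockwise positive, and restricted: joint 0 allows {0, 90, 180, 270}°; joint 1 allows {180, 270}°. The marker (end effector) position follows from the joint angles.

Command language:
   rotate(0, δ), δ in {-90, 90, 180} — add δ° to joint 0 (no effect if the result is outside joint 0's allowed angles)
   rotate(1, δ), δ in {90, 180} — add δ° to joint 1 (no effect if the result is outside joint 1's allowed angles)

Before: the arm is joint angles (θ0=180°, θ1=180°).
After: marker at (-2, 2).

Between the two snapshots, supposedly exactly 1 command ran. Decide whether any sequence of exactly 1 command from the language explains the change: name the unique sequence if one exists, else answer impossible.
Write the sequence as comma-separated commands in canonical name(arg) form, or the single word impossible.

rotate(1, 90)

begin: joint angles (θ0=180°, θ1=180°)
t=1 rotate(1, 90) ⇒ joint angles (θ0=180°, θ1=270°)
no rival 1-sequence matches.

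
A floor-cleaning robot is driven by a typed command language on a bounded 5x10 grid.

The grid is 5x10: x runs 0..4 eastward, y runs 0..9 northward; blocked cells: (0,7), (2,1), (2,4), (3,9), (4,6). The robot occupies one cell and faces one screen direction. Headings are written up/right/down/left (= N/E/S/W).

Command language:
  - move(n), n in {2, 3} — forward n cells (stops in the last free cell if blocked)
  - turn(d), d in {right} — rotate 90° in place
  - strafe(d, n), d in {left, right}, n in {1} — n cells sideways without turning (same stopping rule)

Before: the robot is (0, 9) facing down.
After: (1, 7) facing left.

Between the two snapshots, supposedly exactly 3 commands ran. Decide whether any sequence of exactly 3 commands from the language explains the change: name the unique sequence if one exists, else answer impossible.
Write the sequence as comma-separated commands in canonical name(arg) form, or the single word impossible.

strafe(left, 1), move(2), turn(right)

key: cell and facing (now W) both changed — the 3 commands mix motion and turning
initial: (0, 9) facing down
[1] after strafe(left, 1): (1, 9) facing down
[2] after move(2): (1, 7) facing down
[3] after turn(right): (1, 7) facing left
all 125 alternatives checked — unique.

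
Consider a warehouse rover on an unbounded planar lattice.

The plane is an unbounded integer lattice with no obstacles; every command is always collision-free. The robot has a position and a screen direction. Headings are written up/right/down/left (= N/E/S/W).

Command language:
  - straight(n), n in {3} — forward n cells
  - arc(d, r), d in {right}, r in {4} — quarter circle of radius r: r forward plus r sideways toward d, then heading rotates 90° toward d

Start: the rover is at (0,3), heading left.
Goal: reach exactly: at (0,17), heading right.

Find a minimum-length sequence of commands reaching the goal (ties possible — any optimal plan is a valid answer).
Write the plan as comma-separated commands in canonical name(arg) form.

arc(right, 4), straight(3), straight(3), arc(right, 4)

from: at (0,3), heading left
t=1 arc(right, 4) ⇒ at (-4,7), heading up
t=2 straight(3) ⇒ at (-4,10), heading up
t=3 straight(3) ⇒ at (-4,13), heading up
t=4 arc(right, 4) ⇒ at (0,17), heading right
shorter routes all fall short; 4 is best.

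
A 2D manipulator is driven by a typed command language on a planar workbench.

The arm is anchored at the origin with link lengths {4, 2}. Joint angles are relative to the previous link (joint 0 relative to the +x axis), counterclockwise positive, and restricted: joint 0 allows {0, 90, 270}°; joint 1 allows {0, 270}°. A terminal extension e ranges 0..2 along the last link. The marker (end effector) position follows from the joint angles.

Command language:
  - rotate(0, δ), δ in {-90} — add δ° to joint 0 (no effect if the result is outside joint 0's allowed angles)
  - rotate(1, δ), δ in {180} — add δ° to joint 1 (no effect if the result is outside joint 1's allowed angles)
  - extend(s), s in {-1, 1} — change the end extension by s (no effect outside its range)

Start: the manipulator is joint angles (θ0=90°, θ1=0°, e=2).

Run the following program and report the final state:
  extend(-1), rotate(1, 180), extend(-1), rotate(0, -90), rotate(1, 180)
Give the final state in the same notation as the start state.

begin: joint angles (θ0=90°, θ1=0°, e=2)
t=1 extend(-1) ⇒ joint angles (θ0=90°, θ1=0°, e=1)
t=2 rotate(1, 180) ⇒ joint angles (θ0=90°, θ1=0°, e=1)
t=3 extend(-1) ⇒ joint angles (θ0=90°, θ1=0°, e=0)
t=4 rotate(0, -90) ⇒ joint angles (θ0=0°, θ1=0°, e=0)
t=5 rotate(1, 180) ⇒ joint angles (θ0=0°, θ1=0°, e=0)

joint angles (θ0=0°, θ1=0°, e=0)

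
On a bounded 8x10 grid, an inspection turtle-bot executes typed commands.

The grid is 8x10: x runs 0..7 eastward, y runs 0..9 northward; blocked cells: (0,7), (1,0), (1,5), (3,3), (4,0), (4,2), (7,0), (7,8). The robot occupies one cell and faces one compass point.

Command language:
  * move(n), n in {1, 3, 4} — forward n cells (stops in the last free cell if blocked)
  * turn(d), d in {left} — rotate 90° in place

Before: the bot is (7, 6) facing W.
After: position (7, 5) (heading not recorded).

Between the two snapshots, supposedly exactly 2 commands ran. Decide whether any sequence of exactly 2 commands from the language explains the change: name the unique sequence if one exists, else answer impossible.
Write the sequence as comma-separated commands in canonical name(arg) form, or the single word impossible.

key: running move(1) before turn(left) would end elsewhere — order is forced
t0: (7, 6) facing W
1. turn(left) → (7, 6) facing S
2. move(1) → (7, 5) facing S
uniquely the one of 16 2-step routes that fits.

turn(left), move(1)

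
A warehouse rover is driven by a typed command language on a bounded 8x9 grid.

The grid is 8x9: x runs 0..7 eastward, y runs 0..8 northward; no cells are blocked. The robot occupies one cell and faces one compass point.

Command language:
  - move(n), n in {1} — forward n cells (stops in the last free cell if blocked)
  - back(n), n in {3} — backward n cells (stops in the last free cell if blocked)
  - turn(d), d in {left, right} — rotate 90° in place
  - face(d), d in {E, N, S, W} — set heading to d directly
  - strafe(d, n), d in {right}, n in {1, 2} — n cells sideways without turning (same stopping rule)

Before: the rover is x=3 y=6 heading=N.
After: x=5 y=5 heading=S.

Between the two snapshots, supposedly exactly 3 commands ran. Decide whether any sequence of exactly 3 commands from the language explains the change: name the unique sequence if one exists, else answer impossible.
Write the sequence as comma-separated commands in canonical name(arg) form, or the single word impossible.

key: order matters: swapping strafe(right, 2) and move(1) lands elsewhere
t0: x=3 y=6 heading=N
[1] after strafe(right, 2): x=5 y=6 heading=N
[2] after face(S): x=5 y=6 heading=S
[3] after move(1): x=5 y=5 heading=S
uniquely the one of 1000 3-step routes that fits.

strafe(right, 2), face(S), move(1)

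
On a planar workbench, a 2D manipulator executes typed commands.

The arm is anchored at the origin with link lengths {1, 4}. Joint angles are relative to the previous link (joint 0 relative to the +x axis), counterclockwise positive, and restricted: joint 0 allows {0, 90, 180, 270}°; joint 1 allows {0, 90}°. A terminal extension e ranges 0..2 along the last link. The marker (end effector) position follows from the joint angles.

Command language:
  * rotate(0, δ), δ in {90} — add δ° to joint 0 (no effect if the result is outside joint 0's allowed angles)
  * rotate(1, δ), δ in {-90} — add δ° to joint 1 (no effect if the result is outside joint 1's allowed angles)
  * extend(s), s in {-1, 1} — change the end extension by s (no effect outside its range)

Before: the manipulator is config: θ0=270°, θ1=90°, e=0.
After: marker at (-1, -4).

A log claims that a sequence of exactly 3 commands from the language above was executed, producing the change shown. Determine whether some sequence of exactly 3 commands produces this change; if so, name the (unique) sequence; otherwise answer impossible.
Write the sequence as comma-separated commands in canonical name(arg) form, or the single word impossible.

from: config: θ0=270°, θ1=90°, e=0
[1] after rotate(0, 90): config: θ0=0°, θ1=90°, e=0
[2] after rotate(0, 90): config: θ0=90°, θ1=90°, e=0
[3] after rotate(0, 90): config: θ0=180°, θ1=90°, e=0
no other 3-command option fits: unique.

rotate(0, 90), rotate(0, 90), rotate(0, 90)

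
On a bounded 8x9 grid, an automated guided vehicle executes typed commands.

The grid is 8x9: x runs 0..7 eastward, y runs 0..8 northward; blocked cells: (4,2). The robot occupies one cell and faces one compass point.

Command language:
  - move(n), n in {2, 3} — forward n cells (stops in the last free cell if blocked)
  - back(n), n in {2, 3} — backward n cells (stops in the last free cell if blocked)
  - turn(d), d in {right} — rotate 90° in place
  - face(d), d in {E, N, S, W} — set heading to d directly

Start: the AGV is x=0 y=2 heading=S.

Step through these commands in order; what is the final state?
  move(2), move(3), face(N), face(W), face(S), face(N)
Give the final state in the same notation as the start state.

from: x=0 y=2 heading=S
t=1 move(2) ⇒ x=0 y=0 heading=S
t=2 move(3) ⇒ x=0 y=0 heading=S
t=3 face(N) ⇒ x=0 y=0 heading=N
t=4 face(W) ⇒ x=0 y=0 heading=W
t=5 face(S) ⇒ x=0 y=0 heading=S
t=6 face(N) ⇒ x=0 y=0 heading=N

x=0 y=0 heading=N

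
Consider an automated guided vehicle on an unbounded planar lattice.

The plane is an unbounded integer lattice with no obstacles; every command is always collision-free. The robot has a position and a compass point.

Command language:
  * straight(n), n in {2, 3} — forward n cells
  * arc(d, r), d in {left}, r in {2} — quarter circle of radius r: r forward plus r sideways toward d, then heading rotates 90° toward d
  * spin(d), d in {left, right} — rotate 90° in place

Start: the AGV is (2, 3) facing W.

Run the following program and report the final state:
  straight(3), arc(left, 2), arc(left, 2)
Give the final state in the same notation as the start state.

(-1, -1) facing E

initial: (2, 3) facing W
step 1 (straight(3)): (-1, 3) facing W
step 2 (arc(left, 2)): (-3, 1) facing S
step 3 (arc(left, 2)): (-1, -1) facing E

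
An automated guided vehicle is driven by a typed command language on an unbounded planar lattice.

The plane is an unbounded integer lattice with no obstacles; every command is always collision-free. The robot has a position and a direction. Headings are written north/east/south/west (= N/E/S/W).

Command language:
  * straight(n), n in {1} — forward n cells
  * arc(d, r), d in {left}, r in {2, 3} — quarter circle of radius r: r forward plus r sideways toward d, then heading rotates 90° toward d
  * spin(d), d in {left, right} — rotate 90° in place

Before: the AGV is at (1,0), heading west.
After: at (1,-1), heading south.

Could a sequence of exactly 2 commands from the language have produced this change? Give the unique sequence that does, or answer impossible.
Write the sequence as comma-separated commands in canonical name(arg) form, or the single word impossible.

spin(left), straight(1)

key: cell and facing (now S) both changed — the 2 commands mix motion and turning
start: at (1,0), heading west
[1] after spin(left): at (1,0), heading south
[2] after straight(1): at (1,-1), heading south
uniquely the one of 25 2-step routes that fits.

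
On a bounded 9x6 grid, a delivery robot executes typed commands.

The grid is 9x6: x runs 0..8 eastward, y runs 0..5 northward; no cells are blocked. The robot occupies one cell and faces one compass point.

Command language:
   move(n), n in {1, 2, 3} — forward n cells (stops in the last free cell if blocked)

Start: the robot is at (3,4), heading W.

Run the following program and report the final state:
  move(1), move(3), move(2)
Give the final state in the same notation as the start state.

at (0,4), heading W

from: at (3,4), heading W
t=1 move(1) ⇒ at (2,4), heading W
t=2 move(3) ⇒ at (0,4), heading W
t=3 move(2) ⇒ at (0,4), heading W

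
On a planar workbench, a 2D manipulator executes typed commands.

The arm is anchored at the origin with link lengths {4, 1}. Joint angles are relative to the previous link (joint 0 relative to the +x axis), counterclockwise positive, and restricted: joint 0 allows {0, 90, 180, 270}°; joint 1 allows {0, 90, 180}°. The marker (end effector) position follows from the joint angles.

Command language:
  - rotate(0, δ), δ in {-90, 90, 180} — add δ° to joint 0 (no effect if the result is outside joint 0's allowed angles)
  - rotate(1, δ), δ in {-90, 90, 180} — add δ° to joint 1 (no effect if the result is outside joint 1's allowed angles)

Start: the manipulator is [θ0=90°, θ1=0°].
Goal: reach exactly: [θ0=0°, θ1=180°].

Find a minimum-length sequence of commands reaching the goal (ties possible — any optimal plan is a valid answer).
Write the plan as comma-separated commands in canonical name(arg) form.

rotate(0, -90), rotate(1, 180)

from: [θ0=90°, θ1=0°]
[1] after rotate(0, -90): [θ0=0°, θ1=0°]
[2] after rotate(1, 180): [θ0=0°, θ1=180°]
shorter routes all fall short; 2 is best.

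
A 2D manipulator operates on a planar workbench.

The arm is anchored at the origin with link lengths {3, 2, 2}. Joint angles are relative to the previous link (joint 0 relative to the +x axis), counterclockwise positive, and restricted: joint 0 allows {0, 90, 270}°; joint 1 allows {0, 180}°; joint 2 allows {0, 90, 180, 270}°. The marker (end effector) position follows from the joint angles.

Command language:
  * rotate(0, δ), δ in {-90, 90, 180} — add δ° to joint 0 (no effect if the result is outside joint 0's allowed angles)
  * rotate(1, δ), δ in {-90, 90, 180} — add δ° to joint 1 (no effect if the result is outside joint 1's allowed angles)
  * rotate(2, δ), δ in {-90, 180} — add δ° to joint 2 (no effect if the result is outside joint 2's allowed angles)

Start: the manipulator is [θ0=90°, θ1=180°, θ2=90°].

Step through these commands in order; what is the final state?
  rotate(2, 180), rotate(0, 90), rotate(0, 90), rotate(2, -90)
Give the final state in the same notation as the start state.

[θ0=90°, θ1=180°, θ2=180°]

t0: [θ0=90°, θ1=180°, θ2=90°]
t=1 rotate(2, 180) ⇒ [θ0=90°, θ1=180°, θ2=270°]
t=2 rotate(0, 90) ⇒ [θ0=90°, θ1=180°, θ2=270°]
t=3 rotate(0, 90) ⇒ [θ0=90°, θ1=180°, θ2=270°]
t=4 rotate(2, -90) ⇒ [θ0=90°, θ1=180°, θ2=180°]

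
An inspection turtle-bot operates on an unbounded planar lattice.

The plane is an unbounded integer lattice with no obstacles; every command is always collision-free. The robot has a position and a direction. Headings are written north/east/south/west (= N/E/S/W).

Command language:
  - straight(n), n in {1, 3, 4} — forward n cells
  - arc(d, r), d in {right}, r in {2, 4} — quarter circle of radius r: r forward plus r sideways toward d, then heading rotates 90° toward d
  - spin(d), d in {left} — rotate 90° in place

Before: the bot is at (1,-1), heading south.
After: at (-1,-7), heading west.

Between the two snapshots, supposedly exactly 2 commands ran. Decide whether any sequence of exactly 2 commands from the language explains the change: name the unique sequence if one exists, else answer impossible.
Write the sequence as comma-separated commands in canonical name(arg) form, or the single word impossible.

key: order matters: swapping straight(4) and arc(right, 2) lands elsewhere
t0: at (1,-1), heading south
[1] after straight(4): at (1,-5), heading south
[2] after arc(right, 2): at (-1,-7), heading west
no other 2-command option fits: unique.

straight(4), arc(right, 2)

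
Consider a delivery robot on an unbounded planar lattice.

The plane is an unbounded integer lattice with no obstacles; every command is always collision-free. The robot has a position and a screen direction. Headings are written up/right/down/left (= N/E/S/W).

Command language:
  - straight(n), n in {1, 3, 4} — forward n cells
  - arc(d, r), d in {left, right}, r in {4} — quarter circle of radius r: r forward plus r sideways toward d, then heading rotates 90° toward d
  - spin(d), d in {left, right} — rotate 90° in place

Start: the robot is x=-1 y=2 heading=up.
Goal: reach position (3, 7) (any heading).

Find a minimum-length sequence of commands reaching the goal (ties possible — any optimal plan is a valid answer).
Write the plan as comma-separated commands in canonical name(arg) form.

straight(1), arc(right, 4)

start: x=-1 y=2 heading=up
t=1 straight(1) ⇒ x=-1 y=3 heading=up
t=2 arc(right, 4) ⇒ x=3 y=7 heading=right
shorter routes all fall short; 2 is best.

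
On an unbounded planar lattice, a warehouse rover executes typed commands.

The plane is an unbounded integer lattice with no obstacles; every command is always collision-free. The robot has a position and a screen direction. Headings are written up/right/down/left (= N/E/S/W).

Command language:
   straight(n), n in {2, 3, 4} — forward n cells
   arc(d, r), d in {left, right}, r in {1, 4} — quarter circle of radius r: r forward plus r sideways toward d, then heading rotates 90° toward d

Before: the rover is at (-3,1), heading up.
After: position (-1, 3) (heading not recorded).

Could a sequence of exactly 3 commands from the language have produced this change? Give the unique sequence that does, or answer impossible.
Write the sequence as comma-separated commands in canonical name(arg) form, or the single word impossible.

straight(2), arc(right, 1), arc(right, 1)

key: order matters: swapping straight(2) and arc(right, 1) lands elsewhere
initial: at (-3,1), heading up
t=1 straight(2) ⇒ at (-3,3), heading up
t=2 arc(right, 1) ⇒ at (-2,4), heading right
t=3 arc(right, 1) ⇒ at (-1,3), heading down
no other 3-command option fits: unique.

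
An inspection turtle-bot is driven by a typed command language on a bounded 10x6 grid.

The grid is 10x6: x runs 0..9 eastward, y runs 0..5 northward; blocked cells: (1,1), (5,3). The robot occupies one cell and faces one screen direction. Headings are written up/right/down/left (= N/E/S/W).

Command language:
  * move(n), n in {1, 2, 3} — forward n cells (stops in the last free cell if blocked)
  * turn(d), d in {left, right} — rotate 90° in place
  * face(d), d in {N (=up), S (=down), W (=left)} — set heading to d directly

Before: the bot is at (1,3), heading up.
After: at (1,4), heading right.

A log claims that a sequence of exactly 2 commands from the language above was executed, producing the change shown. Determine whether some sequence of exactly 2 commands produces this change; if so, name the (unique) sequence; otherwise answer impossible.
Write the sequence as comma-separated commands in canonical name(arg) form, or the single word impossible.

key: running turn(right) before move(1) would end elsewhere — order is forced
from: at (1,3), heading up
[1] after move(1): at (1,4), heading up
[2] after turn(right): at (1,4), heading right
uniquely the one of 64 2-step routes that fits.

move(1), turn(right)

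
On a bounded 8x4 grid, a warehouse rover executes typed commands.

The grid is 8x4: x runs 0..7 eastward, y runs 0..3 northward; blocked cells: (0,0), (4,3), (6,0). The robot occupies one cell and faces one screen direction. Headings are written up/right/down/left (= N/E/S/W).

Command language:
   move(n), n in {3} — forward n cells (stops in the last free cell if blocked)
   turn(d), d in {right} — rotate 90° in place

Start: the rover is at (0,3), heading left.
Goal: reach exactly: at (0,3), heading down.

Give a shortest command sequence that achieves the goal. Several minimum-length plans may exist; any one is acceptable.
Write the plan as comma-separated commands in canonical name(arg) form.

turn(right), turn(right), turn(right)

from: at (0,3), heading left
1. turn(right) → at (0,3), heading up
2. turn(right) → at (0,3), heading right
3. turn(right) → at (0,3), heading down
minimal: 3 command(s), checked below 3.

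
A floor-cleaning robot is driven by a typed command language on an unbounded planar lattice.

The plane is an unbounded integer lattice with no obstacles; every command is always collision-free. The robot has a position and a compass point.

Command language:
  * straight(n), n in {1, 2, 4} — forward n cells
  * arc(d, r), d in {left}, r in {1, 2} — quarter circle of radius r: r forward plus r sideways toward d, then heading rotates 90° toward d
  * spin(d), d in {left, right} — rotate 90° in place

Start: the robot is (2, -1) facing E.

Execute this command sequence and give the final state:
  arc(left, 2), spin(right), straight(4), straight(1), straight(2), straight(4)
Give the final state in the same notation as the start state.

(15, 1) facing E

start: (2, -1) facing E
step 1 (arc(left, 2)): (4, 1) facing N
step 2 (spin(right)): (4, 1) facing E
step 3 (straight(4)): (8, 1) facing E
step 4 (straight(1)): (9, 1) facing E
step 5 (straight(2)): (11, 1) facing E
step 6 (straight(4)): (15, 1) facing E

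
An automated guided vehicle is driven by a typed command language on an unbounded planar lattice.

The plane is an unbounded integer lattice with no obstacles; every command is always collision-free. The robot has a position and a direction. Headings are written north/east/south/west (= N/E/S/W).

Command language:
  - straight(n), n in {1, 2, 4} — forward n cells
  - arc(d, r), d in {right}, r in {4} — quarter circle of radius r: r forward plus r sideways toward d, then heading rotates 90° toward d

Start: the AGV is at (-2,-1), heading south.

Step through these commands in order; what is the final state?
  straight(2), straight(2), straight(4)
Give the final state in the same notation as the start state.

start: at (-2,-1), heading south
t=1 straight(2) ⇒ at (-2,-3), heading south
t=2 straight(2) ⇒ at (-2,-5), heading south
t=3 straight(4) ⇒ at (-2,-9), heading south

at (-2,-9), heading south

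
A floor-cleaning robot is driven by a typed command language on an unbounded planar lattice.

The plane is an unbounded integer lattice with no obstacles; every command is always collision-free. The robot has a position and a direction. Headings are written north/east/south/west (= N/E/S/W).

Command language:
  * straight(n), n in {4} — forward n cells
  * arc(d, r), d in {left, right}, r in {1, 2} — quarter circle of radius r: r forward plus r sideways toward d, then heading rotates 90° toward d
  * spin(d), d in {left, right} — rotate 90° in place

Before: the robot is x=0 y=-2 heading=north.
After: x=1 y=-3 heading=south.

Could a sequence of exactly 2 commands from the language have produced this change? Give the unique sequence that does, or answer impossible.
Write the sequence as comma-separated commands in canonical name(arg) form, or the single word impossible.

key: running arc(right, 1) before spin(right) would end elsewhere — order is forced
t0: x=0 y=-2 heading=north
step 1 (spin(right)): x=0 y=-2 heading=east
step 2 (arc(right, 1)): x=1 y=-3 heading=south
no other 2-command option fits: unique.

spin(right), arc(right, 1)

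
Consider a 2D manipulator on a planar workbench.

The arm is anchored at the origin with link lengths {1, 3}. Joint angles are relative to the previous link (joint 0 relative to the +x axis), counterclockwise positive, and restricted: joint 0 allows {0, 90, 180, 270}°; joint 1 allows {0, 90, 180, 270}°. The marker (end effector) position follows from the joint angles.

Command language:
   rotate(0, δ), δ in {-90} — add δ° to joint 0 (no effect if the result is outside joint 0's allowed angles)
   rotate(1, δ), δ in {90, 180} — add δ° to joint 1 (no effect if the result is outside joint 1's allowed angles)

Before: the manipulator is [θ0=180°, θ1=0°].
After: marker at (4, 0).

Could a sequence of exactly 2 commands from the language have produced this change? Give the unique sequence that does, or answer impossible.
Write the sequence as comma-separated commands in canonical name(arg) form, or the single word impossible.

begin: [θ0=180°, θ1=0°]
step 1 (rotate(0, -90)): [θ0=90°, θ1=0°]
step 2 (rotate(0, -90)): [θ0=0°, θ1=0°]
no rival 2-sequence matches.

rotate(0, -90), rotate(0, -90)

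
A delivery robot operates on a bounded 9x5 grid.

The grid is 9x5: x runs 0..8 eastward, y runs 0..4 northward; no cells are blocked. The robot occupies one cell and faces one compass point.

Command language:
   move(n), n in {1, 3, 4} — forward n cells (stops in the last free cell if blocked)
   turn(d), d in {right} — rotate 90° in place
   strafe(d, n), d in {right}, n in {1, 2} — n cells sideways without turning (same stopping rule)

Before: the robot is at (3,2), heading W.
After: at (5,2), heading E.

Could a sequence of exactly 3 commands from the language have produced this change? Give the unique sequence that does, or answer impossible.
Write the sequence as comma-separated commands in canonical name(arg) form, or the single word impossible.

turn(right), strafe(right, 2), turn(right)

key: cell and facing (now E) both changed — the 3 commands mix motion and turning
t0: at (3,2), heading W
t=1 turn(right) ⇒ at (3,2), heading N
t=2 strafe(right, 2) ⇒ at (5,2), heading N
t=3 turn(right) ⇒ at (5,2), heading E
uniquely the one of 216 3-step routes that fits.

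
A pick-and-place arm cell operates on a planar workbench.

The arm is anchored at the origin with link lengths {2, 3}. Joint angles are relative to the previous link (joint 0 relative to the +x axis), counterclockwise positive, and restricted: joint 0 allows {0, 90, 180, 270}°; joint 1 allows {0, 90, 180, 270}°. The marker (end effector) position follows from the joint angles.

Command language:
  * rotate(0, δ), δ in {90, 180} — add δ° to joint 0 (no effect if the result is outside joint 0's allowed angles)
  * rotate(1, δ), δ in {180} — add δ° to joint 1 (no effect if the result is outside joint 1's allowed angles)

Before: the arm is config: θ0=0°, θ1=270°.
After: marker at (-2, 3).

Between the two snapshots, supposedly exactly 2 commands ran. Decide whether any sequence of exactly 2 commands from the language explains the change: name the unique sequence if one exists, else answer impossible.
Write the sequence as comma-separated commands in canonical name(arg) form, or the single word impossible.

rotate(0, 90), rotate(0, 90)

initial: config: θ0=0°, θ1=270°
step 1 (rotate(0, 90)): config: θ0=90°, θ1=270°
step 2 (rotate(0, 90)): config: θ0=180°, θ1=270°
no other 2-command option fits: unique.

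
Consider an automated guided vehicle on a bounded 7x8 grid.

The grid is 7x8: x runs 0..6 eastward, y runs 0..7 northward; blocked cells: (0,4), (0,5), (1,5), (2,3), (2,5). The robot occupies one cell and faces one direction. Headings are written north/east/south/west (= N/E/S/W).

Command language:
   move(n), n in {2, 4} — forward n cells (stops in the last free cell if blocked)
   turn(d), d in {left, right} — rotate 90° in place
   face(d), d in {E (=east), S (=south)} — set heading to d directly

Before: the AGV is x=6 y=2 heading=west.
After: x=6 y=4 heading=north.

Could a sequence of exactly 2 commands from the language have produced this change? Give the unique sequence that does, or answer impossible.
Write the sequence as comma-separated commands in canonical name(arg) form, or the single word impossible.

turn(right), move(2)

key: position moved to (6,4) AND the heading swung to N — translation plus rotation needed
start: x=6 y=2 heading=west
t=1 turn(right) ⇒ x=6 y=2 heading=north
t=2 move(2) ⇒ x=6 y=4 heading=north
uniquely the one of 36 2-step routes that fits.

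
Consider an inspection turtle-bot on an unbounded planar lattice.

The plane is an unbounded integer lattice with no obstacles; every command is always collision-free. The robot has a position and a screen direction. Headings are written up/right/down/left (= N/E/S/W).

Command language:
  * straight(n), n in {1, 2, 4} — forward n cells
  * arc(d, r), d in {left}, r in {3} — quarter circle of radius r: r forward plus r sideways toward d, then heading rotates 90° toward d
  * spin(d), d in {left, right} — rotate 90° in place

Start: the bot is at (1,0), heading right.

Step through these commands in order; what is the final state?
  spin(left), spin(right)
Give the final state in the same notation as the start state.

initial: at (1,0), heading right
t=1 spin(left) ⇒ at (1,0), heading up
t=2 spin(right) ⇒ at (1,0), heading right

at (1,0), heading right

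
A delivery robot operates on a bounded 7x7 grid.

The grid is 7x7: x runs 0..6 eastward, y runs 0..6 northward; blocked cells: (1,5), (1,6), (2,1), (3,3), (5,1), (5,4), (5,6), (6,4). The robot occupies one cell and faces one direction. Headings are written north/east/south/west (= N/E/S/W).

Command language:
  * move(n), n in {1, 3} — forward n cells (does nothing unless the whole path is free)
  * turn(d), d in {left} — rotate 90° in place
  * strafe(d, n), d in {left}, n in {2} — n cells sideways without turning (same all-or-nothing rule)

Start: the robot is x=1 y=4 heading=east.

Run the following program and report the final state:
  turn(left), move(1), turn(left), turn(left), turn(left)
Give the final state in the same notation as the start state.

x=1 y=4 heading=east

begin: x=1 y=4 heading=east
1. turn(left) → x=1 y=4 heading=north
2. move(1) → x=1 y=4 heading=north
3. turn(left) → x=1 y=4 heading=west
4. turn(left) → x=1 y=4 heading=south
5. turn(left) → x=1 y=4 heading=east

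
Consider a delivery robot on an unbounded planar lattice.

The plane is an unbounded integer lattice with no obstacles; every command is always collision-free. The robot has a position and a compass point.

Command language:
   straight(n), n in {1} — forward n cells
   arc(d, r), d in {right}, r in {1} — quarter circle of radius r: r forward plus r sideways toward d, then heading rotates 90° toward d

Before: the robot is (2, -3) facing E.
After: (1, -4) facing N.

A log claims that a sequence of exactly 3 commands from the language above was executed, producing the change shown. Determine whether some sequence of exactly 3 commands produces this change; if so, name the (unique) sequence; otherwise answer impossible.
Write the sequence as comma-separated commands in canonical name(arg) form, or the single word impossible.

key: cell and facing (now N) both changed — the 3 commands mix motion and turning
from: (2, -3) facing E
1. arc(right, 1) → (3, -4) facing S
2. arc(right, 1) → (2, -5) facing W
3. arc(right, 1) → (1, -4) facing N
all 8 alternatives checked — unique.

arc(right, 1), arc(right, 1), arc(right, 1)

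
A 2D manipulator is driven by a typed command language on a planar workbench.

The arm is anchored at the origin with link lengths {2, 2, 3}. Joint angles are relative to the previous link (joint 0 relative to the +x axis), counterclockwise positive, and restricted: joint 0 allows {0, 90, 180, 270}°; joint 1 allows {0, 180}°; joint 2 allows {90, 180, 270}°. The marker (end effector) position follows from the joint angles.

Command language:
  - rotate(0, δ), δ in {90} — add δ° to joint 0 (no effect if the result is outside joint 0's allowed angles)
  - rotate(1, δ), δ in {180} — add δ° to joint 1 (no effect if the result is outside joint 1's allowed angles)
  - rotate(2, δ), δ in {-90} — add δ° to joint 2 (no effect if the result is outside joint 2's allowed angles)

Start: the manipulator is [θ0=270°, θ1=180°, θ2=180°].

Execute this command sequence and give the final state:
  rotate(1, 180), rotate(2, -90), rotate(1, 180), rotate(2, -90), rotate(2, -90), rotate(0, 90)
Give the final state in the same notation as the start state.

start: [θ0=270°, θ1=180°, θ2=180°]
step 1 (rotate(1, 180)): [θ0=270°, θ1=0°, θ2=180°]
step 2 (rotate(2, -90)): [θ0=270°, θ1=0°, θ2=90°]
step 3 (rotate(1, 180)): [θ0=270°, θ1=180°, θ2=90°]
step 4 (rotate(2, -90)): [θ0=270°, θ1=180°, θ2=90°]
step 5 (rotate(2, -90)): [θ0=270°, θ1=180°, θ2=90°]
step 6 (rotate(0, 90)): [θ0=0°, θ1=180°, θ2=90°]

[θ0=0°, θ1=180°, θ2=90°]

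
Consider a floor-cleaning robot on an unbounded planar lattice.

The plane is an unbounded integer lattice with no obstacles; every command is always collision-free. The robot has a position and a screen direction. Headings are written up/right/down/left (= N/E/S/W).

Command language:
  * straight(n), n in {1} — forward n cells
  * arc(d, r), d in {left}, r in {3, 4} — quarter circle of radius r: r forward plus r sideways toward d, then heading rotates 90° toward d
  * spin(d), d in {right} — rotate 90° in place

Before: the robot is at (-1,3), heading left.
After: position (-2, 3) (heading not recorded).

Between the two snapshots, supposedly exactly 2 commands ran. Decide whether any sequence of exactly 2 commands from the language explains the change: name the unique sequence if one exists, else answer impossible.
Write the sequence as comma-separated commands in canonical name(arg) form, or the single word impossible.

key: order matters: swapping straight(1) and spin(right) lands elsewhere
from: at (-1,3), heading left
[1] after straight(1): at (-2,3), heading left
[2] after spin(right): at (-2,3), heading up
uniquely the one of 16 2-step routes that fits.

straight(1), spin(right)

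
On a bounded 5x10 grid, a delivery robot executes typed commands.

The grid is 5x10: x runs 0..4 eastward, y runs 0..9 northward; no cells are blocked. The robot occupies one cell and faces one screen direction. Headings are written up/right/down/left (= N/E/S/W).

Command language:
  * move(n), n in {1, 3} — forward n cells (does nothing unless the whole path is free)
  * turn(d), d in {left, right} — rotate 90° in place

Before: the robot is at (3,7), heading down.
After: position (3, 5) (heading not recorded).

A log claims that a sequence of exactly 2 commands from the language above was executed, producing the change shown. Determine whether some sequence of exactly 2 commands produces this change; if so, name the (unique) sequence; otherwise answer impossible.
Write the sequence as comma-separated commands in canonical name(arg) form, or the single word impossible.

move(1), move(1)

start: at (3,7), heading down
[1] after move(1): at (3,6), heading down
[2] after move(1): at (3,5), heading down
no rival 2-sequence matches.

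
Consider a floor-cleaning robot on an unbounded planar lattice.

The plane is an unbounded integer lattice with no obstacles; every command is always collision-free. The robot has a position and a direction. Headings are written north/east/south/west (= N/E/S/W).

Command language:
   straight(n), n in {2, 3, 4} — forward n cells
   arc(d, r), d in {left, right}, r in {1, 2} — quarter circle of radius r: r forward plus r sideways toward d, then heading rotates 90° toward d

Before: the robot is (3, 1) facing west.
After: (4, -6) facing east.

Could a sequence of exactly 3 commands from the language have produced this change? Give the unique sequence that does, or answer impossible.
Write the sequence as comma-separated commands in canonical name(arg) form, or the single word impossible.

arc(left, 1), straight(4), arc(left, 2)

key: running arc(left, 2) before arc(left, 1) would end elsewhere — order is forced
initial: (3, 1) facing west
t=1 arc(left, 1) ⇒ (2, 0) facing south
t=2 straight(4) ⇒ (2, -4) facing south
t=3 arc(left, 2) ⇒ (4, -6) facing east
no rival 3-sequence matches.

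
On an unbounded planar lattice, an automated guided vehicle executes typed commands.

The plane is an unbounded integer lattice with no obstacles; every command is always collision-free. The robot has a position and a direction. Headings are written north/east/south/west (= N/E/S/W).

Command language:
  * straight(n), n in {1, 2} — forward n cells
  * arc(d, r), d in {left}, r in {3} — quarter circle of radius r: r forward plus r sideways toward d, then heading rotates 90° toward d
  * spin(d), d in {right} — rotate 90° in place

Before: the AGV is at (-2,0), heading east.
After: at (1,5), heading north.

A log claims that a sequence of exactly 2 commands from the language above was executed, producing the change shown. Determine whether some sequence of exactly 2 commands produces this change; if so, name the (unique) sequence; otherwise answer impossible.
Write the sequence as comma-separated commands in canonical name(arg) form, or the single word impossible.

arc(left, 3), straight(2)

key: position moved to (1,5) AND the heading swung to N — translation plus rotation needed
from: at (-2,0), heading east
[1] after arc(left, 3): at (1,3), heading north
[2] after straight(2): at (1,5), heading north
uniquely the one of 16 2-step routes that fits.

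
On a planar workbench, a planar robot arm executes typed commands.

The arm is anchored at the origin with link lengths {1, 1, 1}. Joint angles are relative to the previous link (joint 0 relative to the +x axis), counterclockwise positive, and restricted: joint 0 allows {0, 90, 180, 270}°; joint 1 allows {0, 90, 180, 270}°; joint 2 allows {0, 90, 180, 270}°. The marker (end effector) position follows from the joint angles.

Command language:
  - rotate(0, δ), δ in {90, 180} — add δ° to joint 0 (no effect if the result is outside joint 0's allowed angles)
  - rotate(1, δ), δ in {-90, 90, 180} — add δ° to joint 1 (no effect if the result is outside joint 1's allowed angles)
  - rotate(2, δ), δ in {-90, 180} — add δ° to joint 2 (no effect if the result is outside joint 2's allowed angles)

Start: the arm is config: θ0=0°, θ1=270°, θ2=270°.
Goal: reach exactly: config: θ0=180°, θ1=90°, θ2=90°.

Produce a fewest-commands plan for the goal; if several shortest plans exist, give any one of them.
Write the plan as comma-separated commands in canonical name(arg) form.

rotate(2, 180), rotate(1, 180), rotate(0, 180)

begin: config: θ0=0°, θ1=270°, θ2=270°
step 1 (rotate(2, 180)): config: θ0=0°, θ1=270°, θ2=90°
step 2 (rotate(1, 180)): config: θ0=0°, θ1=90°, θ2=90°
step 3 (rotate(0, 180)): config: θ0=180°, θ1=90°, θ2=90°
shorter routes all fall short; 3 is best.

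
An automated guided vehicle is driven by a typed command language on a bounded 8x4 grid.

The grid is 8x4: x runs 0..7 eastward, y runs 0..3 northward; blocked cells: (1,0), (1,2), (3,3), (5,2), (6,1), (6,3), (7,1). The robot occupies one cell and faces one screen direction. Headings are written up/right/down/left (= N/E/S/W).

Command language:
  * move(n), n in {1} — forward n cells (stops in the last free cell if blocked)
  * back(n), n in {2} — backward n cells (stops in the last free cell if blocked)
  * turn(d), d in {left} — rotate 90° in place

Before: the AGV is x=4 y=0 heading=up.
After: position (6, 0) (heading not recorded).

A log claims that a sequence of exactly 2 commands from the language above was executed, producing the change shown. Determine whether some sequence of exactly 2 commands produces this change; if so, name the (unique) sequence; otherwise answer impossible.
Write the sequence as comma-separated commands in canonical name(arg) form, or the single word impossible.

turn(left), back(2)

key: order matters: swapping turn(left) and back(2) lands elsewhere
from: x=4 y=0 heading=up
1. turn(left) → x=4 y=0 heading=left
2. back(2) → x=6 y=0 heading=left
no rival 2-sequence matches.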